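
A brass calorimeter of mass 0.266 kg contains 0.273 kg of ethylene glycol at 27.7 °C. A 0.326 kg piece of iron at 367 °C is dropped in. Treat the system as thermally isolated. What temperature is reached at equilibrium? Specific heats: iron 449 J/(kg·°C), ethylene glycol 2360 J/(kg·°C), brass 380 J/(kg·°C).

Let T be the final temperature. ΣQ_i = 0:
0.326×449×(T − 367) + 0.273×2360×(T − 27.7) + 0.266×380×(T − 27.7) = 0
146.37(T − 367) + 644.28(T − 27.7) + 101.08(T − 27.7) = 0
891.73 T = 74366
T = 74366/891.73 ≈ 83.39 °C

T_f ≈ 83.4 °C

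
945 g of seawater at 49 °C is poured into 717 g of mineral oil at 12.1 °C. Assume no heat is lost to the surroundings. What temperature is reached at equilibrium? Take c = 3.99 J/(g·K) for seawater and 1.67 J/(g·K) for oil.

T_f ≈ 40.1 °C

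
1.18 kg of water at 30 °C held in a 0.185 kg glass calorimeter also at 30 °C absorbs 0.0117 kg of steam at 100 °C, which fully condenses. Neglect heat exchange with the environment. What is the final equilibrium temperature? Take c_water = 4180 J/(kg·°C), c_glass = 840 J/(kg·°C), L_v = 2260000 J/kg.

T_f ≈ 35.8 °C

Let T be the final temperature. ΣQ_i = 0:
steam→water at 100 °C releases m L_v = 0.0117·2260000 = 26442
  condensed water 100 °C→T: 48.91(T − 100)
  water warms: 1.18·4180·(T − 30) = 4932.4(T − 30)
  glass cup: 0.185·840·(T − 30) = 155.4(T − 30)
5136.7 T = 26442 + 4890.6 + 152634 = 183967
T ≈ 35.81 °C, under the boiling point, so the assumption holds.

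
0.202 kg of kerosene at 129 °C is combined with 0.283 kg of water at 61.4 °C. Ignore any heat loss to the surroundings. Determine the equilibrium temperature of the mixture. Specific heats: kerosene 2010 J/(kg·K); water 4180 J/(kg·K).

Energy conservation, ΣQ = 0:
0.202×2010×(T − 129) + 0.283×4180×(T − 61.4) = 0
406.02(T − 129) + 1182.9(T − 61.4) = 0
1589 T = 125009
T = 125009/1589 ≈ 78.67 °C

T_f ≈ 78.7 °C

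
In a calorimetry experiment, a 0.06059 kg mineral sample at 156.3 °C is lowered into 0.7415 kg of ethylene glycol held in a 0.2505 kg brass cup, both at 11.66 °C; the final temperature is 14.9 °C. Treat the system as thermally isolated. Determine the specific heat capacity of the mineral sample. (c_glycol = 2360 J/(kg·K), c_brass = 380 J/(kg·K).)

c ≈ 698 J/(kg·K)

Taking heat into each body as positive, Σ m c ΔT = 0:
0.06059×c×(14.9 − 156.3) + 0.7415×2360×(14.9 − 11.66) + 0.2505×380×(14.9 − 11.66) = 0
-8.567 c = -5978.2
c = -5978.2/-8.567 ≈ 697.8 J/(kg·K)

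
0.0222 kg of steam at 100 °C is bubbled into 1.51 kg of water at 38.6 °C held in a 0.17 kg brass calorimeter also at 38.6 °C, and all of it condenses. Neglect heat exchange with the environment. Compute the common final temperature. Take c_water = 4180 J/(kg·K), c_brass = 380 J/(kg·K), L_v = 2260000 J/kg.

T_f ≈ 47.2 °C

Energy conservation, ΣQ = 0:
latent heat released on condensation: 0.0222×2260000 = 50172
  condensed water 100 °C→T: 92.8(T − 100)
  water warms: 1.51×4180×(T − 38.6) = 6311.8(T − 38.6)
  cup: 64.6(T − 38.6)
6469.2 T = 50172 + 9279.6 + 246129 = 305581
T ≈ 47.24 °C — below 100 °C, confirming all the steam condensed.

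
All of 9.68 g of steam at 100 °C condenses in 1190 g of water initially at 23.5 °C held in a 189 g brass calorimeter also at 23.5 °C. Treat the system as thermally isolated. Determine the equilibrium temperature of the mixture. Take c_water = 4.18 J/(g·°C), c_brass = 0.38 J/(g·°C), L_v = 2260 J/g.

Energy balance with sensible and latent terms:
steam→water at 100 °C releases m L_v = 9.68·2260 = 21877
  condensed water 100 °C→T: 40.46(T − 100)
  water warms: 1190·4.18·(T − 23.5) = 4974.2(T − 23.5)
  brass cup: 189·0.38·(T − 23.5) = 71.82(T − 23.5)
5086.5 T = 21877 + 4046.2 + 118581 = 144505
T ≈ 28.41 °C (< 100 °C, so full condensation is consistent).

T_f ≈ 28.4 °C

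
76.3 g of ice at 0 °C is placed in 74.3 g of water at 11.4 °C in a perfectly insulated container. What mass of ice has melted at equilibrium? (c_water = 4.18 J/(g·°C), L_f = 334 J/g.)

Water can give up m c ΔT = 74.3×4.18×11.4 = 3540.5 J before reaching 0 °C.
Fully melting the ice requires m_ice L_f = 76.3×334 = 25484 J.
Since 3540.5 < 25484 J, not all the ice melts; equilibrium is at 0 °C.
Mass melted = 3540.5/334 ≈ 10.6 g.

m_melted ≈ 10.6 g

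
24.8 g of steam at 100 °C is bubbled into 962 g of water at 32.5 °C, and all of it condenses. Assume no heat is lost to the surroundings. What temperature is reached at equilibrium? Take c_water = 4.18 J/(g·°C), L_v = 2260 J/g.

T_f ≈ 47.8 °C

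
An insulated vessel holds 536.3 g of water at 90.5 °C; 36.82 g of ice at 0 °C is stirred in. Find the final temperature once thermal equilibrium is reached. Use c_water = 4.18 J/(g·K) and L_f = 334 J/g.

T_f ≈ 79.6 °C

Conservation of energy gives ΣQ = 0:
latent heat to melt: 36.82·334 = 12298
  warm the meltwater: 153.91 T
  water: 2241.7(T − 90.5)
2395.6 T = 202877 − 12298 = 190579
T ≈ 79.55 °C (positive, so assuming full melt was valid).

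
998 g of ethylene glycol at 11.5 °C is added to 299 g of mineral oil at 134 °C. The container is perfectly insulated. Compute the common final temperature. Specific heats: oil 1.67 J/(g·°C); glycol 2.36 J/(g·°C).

With ΣQ=0 the equilibrium temperature is the m·c-weighted mean:
T_f = (499.33×134 + 2355.3×11.5) / (499.33 + 2355.3)
    = 93996 / 2854.6 ≈ 32.93 °C

T_f ≈ 32.9 °C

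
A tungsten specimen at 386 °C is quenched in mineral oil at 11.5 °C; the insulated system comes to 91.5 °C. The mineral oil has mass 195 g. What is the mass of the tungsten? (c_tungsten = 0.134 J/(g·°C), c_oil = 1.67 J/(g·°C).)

m ≈ 660 g

Energy conservation, ΣQ = 0:
m×0.134×(91.5 − 386) + 195×1.67×(91.5 − 11.5) = 0
-39.46 m = -26052
m = -26052/-39.46 ≈ 660.2 g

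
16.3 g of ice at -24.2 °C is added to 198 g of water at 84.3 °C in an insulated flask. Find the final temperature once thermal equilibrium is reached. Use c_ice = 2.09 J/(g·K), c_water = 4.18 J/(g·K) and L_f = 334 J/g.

T_f ≈ 70.9 °C

Energy balance with sensible and latent terms:
ice -24.2→0 °C: 16.3×2.09×24.2 = 824.42; melt ice: 16.3×334 = 5444.2; meltwater 0→T: 16.3×4.18×T = 68.13 T; water: 827.64(T − 84.3)
895.77 T = 69770 − 6268.6 = 63501
T ≈ 70.89 °C — above 0 °C, consistent with complete melting.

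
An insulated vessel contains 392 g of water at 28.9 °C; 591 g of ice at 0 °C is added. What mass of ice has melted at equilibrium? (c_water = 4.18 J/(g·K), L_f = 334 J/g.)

m_melted ≈ 142 g

Heat available from the water dropping to 0 °C: 392×4.18×28.9 = 47354 J.
Fully melting the ice requires m_ice L_f = 591×334 = 197394 J.
47354 J < 197394 J, so only part of the ice melts and the system sits at 0 °C.
Mass melted = 47354/334 ≈ 141.8 g.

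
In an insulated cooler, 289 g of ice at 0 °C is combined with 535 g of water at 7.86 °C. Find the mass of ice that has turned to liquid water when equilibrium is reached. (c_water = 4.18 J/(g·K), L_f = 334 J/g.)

m_melted ≈ 52.6 g

Cooling the water to 0 °C releases 535×4.18×7.86 = 17577 J.
Melting all 289 g of ice would need 289×334 = 96526 J.
Since 17577 < 96526 J, not all the ice melts; equilibrium is at 0 °C.
m_melt = 17577 / L_f = 52.63 g.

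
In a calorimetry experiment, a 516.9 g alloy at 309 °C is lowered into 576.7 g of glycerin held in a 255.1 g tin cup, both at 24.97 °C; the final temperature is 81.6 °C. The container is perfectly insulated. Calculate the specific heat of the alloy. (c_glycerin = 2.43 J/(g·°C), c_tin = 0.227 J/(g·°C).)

Heat gained plus heat lost sum to zero:
516.9·c·(81.6 − 309) + 576.7·2.43·(81.6 − 24.97) + 255.1·0.227·(81.6 − 24.97) = 0
-117543 c = -82640
c = -82640/-117543 ≈ 0.7031 J/(g·°C)

c ≈ 0.703 J/(g·°C)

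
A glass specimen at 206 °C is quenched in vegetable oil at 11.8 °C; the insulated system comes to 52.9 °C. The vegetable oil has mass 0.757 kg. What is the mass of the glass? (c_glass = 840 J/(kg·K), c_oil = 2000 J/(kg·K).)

m ≈ 0.484 kg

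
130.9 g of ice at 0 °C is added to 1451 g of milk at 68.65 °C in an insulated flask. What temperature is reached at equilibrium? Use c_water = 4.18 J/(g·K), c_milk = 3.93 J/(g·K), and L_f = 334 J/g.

T_f ≈ 55.6 °C

Energy balance with sensible and latent terms:
melt ice: 130.9·334 = 43721
  warm the meltwater: 547.16 T
  milk: 5702.4(T − 68.65)
6249.6 T = 391472 − 43721 = 347751
T ≈ 55.64 °C (positive, so assuming full melt was valid).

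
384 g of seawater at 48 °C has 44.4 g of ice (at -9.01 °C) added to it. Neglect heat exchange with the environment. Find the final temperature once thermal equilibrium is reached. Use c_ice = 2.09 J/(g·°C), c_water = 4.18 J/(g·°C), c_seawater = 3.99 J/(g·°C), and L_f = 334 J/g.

Let T be the final temperature. ΣQ_i = 0:
warm ice to 0 °C: 44.4×2.09×(0 − (-9.01)) = 836.09
  latent heat to melt: 44.4×334 = 14830
  meltwater 0→T: 44.4×4.18×T = 185.59 T
  seawater cools: 384×3.99×(T − 48) = 1532.2(T − 48)
1717.8 T = 73544 − 15666 = 57878
T ≈ 33.69 °C — above 0 °C, consistent with complete melting.

T_f ≈ 33.7 °C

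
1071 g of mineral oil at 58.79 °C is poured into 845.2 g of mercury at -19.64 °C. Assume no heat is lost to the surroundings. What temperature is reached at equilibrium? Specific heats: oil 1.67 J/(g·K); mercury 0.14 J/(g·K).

Taking heat into each body as positive, Σ m c ΔT = 0:
1071*1.67*(T − 58.79) + 845.2*0.14*(T − (-19.64)) = 0
1788.6(T − 58.79) + 118.33(T − (-19.64)) = 0
(1788.6 + 118.33) T = 1788.6*58.79 + 118.33*(-19.64)
T = 102826 / 1906.9 = 53.9 °C

T_f ≈ 53.9 °C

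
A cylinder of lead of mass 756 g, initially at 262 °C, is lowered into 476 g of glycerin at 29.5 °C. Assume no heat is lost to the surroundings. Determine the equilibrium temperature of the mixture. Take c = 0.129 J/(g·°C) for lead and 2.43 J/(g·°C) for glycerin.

T_f ≈ 47.6 °C

T_f is the heat-capacity-weighted average of the initial temperatures:
T_f = (97.52·262 + 1156.7·29.5) / (97.52 + 1156.7)
    = 59673 / 1254.2 ≈ 47.58 °C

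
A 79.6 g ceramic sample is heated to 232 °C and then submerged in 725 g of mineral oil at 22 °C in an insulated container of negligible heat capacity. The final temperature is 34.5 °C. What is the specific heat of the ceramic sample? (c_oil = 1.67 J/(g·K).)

c ≈ 0.963 J/(g·K)

Taking heat into each body as positive, Σ m c ΔT = 0:
79.6·c·(34.5 − 232) + 725·1.67·(34.5 − 22) = 0
-15721 c = -15134
c = -15134/-15721 ≈ 0.9627 J/(g·K)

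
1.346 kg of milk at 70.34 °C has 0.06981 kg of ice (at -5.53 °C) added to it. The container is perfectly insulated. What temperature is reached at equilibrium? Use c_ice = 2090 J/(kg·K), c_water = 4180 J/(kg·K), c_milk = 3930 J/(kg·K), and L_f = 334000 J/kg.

Setting the total heat transfer to zero:
ice -5.53→0 °C: 0.06981×2090×5.53 = 806.84; fusion: m_ice L_f = 0.06981×334000 = 23317; warm the meltwater: 291.81 T; milk: 5289.8(T − 70.34)
5581.6 T = 372083 − 24123 = 347960
T ≈ 62.34 °C — above 0 °C, consistent with complete melting.

T_f ≈ 62.3 °C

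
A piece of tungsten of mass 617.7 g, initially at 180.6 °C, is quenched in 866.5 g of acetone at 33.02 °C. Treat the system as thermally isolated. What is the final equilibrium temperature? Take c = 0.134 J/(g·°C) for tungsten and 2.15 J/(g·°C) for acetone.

T_f ≈ 39.3 °C

Set heat shed by the hot body equal to heat absorbed by the cold body:
617.7·0.134·(180.6 − T) = 866.5·2.15·(T − 33.02)
82.77(180.6 − T) = 1863(T − 33.02)
1945.7 T = 76464  ⇒  T ≈ 39.30 °C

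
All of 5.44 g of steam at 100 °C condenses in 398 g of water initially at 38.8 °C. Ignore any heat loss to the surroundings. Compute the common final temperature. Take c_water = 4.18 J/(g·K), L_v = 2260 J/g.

Taking heat into each body as positive, Σ m c ΔT = 0:
latent heat released on condensation: 5.44×2260 = 12294
  condensate cools 100→T: 5.44×4.18×(T − 100) = 22.74(T − 100)
  water warms: 398×4.18×(T − 38.8) = 1663.6(T − 38.8)
1686.4 T = 12294 + 2273.9 + 64549 = 79118
T ≈ 46.92 °C, under the boiling point, so the assumption holds.

T_f ≈ 46.9 °C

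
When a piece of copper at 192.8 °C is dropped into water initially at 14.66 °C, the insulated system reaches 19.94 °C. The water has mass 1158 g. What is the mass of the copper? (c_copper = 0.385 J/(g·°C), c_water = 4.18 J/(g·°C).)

Energy conservation, ΣQ = 0:
m·0.385·(19.94 − 192.8) + 1158·4.18·(19.94 − 14.66) = 0
-66.55 m = -25558
m = -25558/-66.55 ≈ 384 g

m ≈ 384 g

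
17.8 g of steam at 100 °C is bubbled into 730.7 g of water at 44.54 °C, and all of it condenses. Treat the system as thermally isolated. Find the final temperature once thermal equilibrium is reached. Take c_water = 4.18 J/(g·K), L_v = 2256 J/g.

T_f ≈ 58.7 °C

Energy conservation, ΣQ = 0:
latent heat released on condensation: 17.8·2256 = 40157
  condensate cools 100→T: 17.8·4.18·(T − 100) = 74.4(T − 100)
  original water: 3054.3(T − 44.54)
3128.7 T = 40157 + 7440.4 + 136040 = 183637
T ≈ 58.69 °C (< 100 °C, so full condensation is consistent).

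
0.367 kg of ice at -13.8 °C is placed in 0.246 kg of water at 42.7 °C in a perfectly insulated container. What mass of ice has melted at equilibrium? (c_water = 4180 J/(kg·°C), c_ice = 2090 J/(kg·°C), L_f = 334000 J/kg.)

m_melted ≈ 0.0998 kg

Cooling the water to 0 °C releases 0.246×4180×42.7 = 43908 J.
Of that, 0.367×2090×13.8 = 10585 J goes to bring the ice to 0 °C, leaving 33323 J.
To melt every bit of ice: 0.367×334000 = 122578 J.
That's not enough to melt it all — equilibrium is at 0 °C with ice remaining.
Mass melted = 33323/334000 ≈ 0.09977 kg.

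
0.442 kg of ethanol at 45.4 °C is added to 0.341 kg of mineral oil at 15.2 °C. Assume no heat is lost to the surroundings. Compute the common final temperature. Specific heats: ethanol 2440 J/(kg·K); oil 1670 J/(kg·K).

T_f ≈ 35.0 °C

Taking heat into each body as positive, Σ m c ΔT = 0:
0.442·2440·(T − 45.4) + 0.341·1670·(T − 15.2) = 0
1078.5(T − 45.4) + 569.47(T − 15.2) = 0
(1078.5 + 569.47) T = 1078.5·45.4 + 569.47·15.2
T ≈ 34.96 °C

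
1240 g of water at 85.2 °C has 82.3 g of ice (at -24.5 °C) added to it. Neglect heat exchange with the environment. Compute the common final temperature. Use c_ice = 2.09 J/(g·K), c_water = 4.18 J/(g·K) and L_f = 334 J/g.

Net heat exchanged in the isolated system is zero:
warm ice to 0 °C: 82.3·2.09·(0 − (-24.5)) = 4214.2; melt ice: 82.3·334 = 27488; warm the meltwater: 344.01 T; water: 5183.2(T − 85.2)
5527.2 T = 441609 − 31702 = 409906
T ≈ 74.16 °C (positive, so assuming full melt was valid).

T_f ≈ 74.2 °C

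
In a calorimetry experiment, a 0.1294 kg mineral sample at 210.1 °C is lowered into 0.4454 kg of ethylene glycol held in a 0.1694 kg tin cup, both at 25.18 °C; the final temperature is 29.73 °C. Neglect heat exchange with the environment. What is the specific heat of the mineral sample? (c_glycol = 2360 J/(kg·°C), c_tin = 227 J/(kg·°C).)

c ≈ 212 J/(kg·°C)

Heat gained plus heat lost sum to zero:
0.1294×c×(29.73 − 210.1) + 0.4454×2360×(29.73 − 25.18) + 0.1694×227×(29.73 − 25.18) = 0
-23.34 c = -4957.7
c = -4957.7/-23.34 ≈ 212.4 J/(kg·°C)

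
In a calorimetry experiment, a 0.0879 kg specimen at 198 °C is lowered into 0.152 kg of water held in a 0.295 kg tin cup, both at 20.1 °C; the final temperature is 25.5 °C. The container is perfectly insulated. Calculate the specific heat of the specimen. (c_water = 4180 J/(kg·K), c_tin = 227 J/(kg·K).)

c ≈ 250 J/(kg·K)

Energy conservation, ΣQ = 0:
0.0879·c·(25.5 − 198) + 0.152·4180·(25.5 − 20.1) + 0.295·227·(25.5 − 20.1) = 0
-15.16 c = -3792.6
c = -3792.6/-15.16 ≈ 250.1 J/(kg·K)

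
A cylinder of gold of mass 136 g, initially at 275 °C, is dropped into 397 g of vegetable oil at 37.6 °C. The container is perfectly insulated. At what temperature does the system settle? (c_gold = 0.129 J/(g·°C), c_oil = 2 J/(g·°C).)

T_f ≈ 42.7 °C

|Q_gold| = |Q_oil|:
136×0.129×(275 − T) = 397×2×(T − 37.6)
17.54(275 − T) = 794(T − 37.6)
811.54 T = 34679  ⇒  T ≈ 42.73 °C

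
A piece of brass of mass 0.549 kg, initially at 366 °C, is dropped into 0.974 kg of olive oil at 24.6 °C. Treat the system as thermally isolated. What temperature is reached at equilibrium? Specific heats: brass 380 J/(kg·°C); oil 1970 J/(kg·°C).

T_f is the heat-capacity-weighted average of the initial temperatures:
T_f = (208.62·366 + 1918.8·24.6) / (208.62 + 1918.8)
    = 123557 / 2127.4 ≈ 58.08 °C

T_f ≈ 58.1 °C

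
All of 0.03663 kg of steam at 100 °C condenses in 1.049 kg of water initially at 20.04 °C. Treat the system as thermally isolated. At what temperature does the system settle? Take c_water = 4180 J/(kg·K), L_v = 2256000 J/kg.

Taking heat into each body as positive, Σ m c ΔT = 0:
steam→water at 100 °C releases m L_v = 0.03663·2256000 = 82637; condensed water 100 °C→T: 153.11(T − 100); water warms: 1.049·4180·(T − 20.04) = 4384.8(T − 20.04)
4537.9 T = 82637 + 15311 + 87872 = 185820
T ≈ 40.95 °C, under the boiling point, so the assumption holds.

T_f ≈ 40.9 °C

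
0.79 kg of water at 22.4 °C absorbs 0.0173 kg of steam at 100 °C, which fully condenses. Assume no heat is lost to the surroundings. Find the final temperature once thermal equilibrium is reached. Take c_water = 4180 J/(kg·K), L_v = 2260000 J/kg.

T_f ≈ 35.6 °C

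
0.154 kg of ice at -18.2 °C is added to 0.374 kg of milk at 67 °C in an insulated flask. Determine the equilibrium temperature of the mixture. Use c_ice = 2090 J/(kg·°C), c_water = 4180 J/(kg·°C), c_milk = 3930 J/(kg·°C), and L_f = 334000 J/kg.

T_f ≈ 19.5 °C

Sum of m c ΔT and latent-heat terms is zero:
warm ice to 0 °C: 0.154×2090×(0 − (-18.2)) = 5857.9
  latent heat to melt: 0.154×334000 = 51436
  warm the meltwater: 643.72 T
  milk cools: 0.374×3930×(T − 67) = 1469.8(T − 67)
2113.5 T = 98478 − 57294 = 41184
T ≈ 19.49 °C (positive, so assuming full melt was valid).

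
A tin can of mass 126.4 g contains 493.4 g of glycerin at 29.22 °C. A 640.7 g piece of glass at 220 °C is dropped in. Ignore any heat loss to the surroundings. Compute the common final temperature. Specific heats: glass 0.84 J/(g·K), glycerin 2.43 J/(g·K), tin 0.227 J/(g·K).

Net heat exchanged in the isolated system is zero:
640.7·0.84·(T − 220) + 493.4·2.43·(T − 29.22) + 126.4·0.227·(T − 29.22) = 0
1765.8 T = 154273
T ≈ 87.37 °C

T_f ≈ 87.4 °C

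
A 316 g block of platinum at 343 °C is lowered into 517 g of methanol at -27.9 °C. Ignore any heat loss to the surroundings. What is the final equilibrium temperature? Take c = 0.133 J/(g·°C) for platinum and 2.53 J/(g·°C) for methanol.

Set heat shed by the hot body equal to heat absorbed by the cold body:
316·0.133·(343 − T) = 517·2.53·(T − (-27.9))
42.03(343 − T) = 1308(T − (-27.9))
1350 T = -22078  ⇒  T ≈ -16.35 °C

T_f ≈ -16.4 °C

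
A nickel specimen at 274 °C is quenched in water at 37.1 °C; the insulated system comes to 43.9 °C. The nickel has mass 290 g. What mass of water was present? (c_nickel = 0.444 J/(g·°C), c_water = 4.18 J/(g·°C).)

m ≈ 1040 g

Taking heat into each body as positive, Σ m c ΔT = 0:
290×0.444×(43.9 − 274) + m×4.18×(43.9 − 37.1) = 0
28.42 m = 29628
m = 29628/28.42 ≈ 1042 g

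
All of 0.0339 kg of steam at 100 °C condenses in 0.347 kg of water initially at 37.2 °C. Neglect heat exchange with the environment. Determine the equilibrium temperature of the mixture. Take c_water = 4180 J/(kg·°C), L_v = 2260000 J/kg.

T_f ≈ 90.9 °C

Taking heat into each body as positive, Σ m c ΔT = 0:
latent heat released on condensation: 0.0339×2260000 = 76614; condensed water 100 °C→T: 141.7(T − 100); original water: 1450.5(T − 37.2)
1592.2 T = 76614 + 14170 + 53957 = 144741
T ≈ 90.91 °C (< 100 °C, so full condensation is consistent).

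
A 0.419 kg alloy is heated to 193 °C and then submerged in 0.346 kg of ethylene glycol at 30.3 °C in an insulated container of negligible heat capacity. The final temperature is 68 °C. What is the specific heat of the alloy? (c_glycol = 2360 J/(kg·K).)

Heat lost by the alloy = heat gained by the glycol:
0.419×c×(193 − 68) = 0.346×2360×(68 − 30.3)
52.38 c = 30784  ⇒  c ≈ 587.8 J/(kg·K)

c ≈ 588 J/(kg·K)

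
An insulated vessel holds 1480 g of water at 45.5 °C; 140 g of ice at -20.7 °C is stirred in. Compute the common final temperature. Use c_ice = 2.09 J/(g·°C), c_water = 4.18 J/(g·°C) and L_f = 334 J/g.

T_f ≈ 33.8 °C

Energy balance with sensible and latent terms:
warm ice to 0 °C: 140·2.09·(0 − (-20.7)) = 6056.8
  latent heat to melt: 140·334 = 46760
  warm the meltwater: 585.2 T
  water cools: 1480·4.18·(T − 45.5) = 6186.4(T − 45.5)
6771.6 T = 281481 − 52817 = 228664
T ≈ 33.77 °C. Since T > 0 °C, the all-ice-melts assumption holds.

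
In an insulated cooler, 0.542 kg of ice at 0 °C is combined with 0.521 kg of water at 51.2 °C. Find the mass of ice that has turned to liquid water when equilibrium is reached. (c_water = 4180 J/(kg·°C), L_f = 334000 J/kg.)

Heat available from the water dropping to 0 °C: 0.521×4180×51.2 = 111502 J.
Melting all 0.542 kg of ice would need 0.542×334000 = 181028 J.
Since 111502 < 181028 J, not all the ice melts; equilibrium is at 0 °C.
m_melted×334000 = 111502  ⇒  m_melted ≈ 0.3338 kg.

m_melted ≈ 0.334 kg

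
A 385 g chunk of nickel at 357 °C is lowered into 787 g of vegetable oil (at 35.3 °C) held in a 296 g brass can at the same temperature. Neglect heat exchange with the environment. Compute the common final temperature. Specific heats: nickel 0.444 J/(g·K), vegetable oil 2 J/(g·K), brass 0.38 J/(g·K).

With ΣQ=0 the equilibrium temperature is the m·c-weighted mean:
T_f = (170.94×357 + 1574×35.3 + 112.48×35.3) / (170.94 + 1574 + 112.48)
    = 120558 / 1857.4 ≈ 64.91 °C

T_f ≈ 64.9 °C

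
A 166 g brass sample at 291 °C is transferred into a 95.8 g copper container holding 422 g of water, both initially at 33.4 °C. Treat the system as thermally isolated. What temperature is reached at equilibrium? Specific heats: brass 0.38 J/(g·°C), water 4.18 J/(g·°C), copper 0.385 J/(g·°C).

T_f ≈ 42.1 °C

Let T be the final temperature. ΣQ_i = 0:
166·0.38·(T − 291) + 422·4.18·(T − 33.4) + 95.8·0.385·(T − 33.4) = 0
63.08(T − 291) + 1764(T − 33.4) + 36.88(T − 33.4) = 0
1863.9 T = 78504
T = 78504/1863.9 ≈ 42.12 °C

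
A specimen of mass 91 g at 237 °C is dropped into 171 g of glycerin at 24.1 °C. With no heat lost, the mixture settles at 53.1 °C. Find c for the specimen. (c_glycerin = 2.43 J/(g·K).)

m_s c (T_s − T_f) = m_glycerin c_glycerin (T_f − T_0):
91·c·(237 − 53.1) = 171·2.43·(53.1 − 24.1)
16735 c = 12050  ⇒  c ≈ 0.7201 J/(g·K)

c ≈ 0.72 J/(g·K)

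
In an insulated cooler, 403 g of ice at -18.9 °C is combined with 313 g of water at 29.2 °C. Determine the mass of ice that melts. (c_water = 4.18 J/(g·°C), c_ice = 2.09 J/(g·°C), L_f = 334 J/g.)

m_melted ≈ 66.7 g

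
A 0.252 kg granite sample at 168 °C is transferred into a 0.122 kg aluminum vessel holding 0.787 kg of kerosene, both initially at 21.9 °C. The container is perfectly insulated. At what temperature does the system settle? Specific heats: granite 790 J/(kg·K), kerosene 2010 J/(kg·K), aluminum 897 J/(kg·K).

Taking heat into each body as positive, Σ m c ΔT = 0:
0.252·790·(T − 168) + 0.787·2010·(T − 21.9) + 0.122·897·(T − 21.9) = 0
199.08(T − 168) + 1581.9(T − 21.9) + 109.43(T − 21.9) = 0
1890.4 T = 70485
T ≈ 37.29 °C

T_f ≈ 37.3 °C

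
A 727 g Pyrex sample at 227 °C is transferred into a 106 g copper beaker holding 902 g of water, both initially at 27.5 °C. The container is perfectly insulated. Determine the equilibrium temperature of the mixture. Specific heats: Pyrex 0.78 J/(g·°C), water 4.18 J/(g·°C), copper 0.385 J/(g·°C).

T_f ≈ 53.3 °C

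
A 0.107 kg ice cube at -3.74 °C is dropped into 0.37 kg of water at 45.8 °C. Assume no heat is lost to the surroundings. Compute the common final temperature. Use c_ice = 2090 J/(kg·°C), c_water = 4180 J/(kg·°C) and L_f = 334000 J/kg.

T_f ≈ 17.2 °C

Energy balance with sensible and latent terms:
ice -3.74→0 °C: 0.107·2090·3.74 = 836.38
  melt ice: 0.107·334000 = 35738
  meltwater 0→T: 0.107·4180·T = 447.26 T
  water cools: 0.37·4180·(T − 45.8) = 1546.6(T − 45.8)
1993.9 T = 70834 − 36574 = 34260
T ≈ 17.18 °C (positive, so assuming full melt was valid).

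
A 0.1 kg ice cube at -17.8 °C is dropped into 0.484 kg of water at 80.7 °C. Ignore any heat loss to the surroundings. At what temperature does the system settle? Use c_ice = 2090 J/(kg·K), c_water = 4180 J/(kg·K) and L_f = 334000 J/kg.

Net heat exchanged in the isolated system is zero:
warm ice to 0 °C: 0.1×2090×(0 − (-17.8)) = 3720.2
  melt ice: 0.1×334000 = 33400
  warm the meltwater: 418 T
  water cools: 0.484×4180×(T − 80.7) = 2023.1(T − 80.7)
2441.1 T = 163266 − 37120 = 126146
T ≈ 51.68 °C — above 0 °C, consistent with complete melting.

T_f ≈ 51.7 °C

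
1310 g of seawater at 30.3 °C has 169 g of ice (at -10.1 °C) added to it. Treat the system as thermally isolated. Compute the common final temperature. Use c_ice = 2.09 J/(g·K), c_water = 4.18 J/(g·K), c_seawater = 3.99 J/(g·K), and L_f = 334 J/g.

T_f ≈ 16.6 °C

Sum of m c ΔT and latent-heat terms is zero:
ice -10.1→0 °C: 169·2.09·10.1 = 3567.4; fusion: m_ice L_f = 169·334 = 56446; meltwater 0→T: 169·4.18·T = 706.42 T; seawater cools: 1310·3.99·(T − 30.3) = 5226.9(T − 30.3)
5933.3 T = 158375 − 60013 = 98362
T ≈ 16.58 °C. Since T > 0 °C, the all-ice-melts assumption holds.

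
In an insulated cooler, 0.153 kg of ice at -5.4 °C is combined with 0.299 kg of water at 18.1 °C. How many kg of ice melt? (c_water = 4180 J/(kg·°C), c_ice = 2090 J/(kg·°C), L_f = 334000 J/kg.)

m_melted ≈ 0.0626 kg

Water can give up m c ΔT = 0.299·4180·18.1 = 22622 J before reaching 0 °C.
Warming the ice to 0 °C takes 0.153·2090·5.4 = 1726.8 J, leaving 20895 J for melting.
Fully melting the ice requires m_ice L_f = 0.153·334000 = 51102 J.
Since 20895 < 51102 J, not all the ice melts; equilibrium is at 0 °C.
m_melted·334000 = 20895  ⇒  m_melted ≈ 0.06256 kg.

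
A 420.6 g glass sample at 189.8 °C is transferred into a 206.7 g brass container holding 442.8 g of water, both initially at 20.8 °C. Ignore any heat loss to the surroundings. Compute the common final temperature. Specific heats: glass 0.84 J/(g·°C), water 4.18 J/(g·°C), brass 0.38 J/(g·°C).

T_f ≈ 47.0 °C

Heat gained plus heat lost sum to zero:
420.6*0.84*(T − 189.8) + 442.8*4.18*(T − 20.8) + 206.7*0.38*(T − 20.8) = 0
(353.3 + 1850.9 + 78.55) T = 353.3*189.8 + 1850.9*20.8 + 78.55*20.8
T ≈ 46.96 °C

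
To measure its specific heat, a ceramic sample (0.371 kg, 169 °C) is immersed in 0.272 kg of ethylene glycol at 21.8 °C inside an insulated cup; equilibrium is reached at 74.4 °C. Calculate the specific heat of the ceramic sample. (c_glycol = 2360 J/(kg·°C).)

c ≈ 962 J/(kg·°C)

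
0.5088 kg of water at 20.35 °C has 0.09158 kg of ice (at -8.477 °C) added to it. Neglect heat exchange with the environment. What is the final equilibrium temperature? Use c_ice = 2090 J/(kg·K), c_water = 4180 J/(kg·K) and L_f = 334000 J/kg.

Energy conservation, ΣQ = 0:
ice -8.477→0 °C: 0.09158×2090×8.477 = 1622.5; melt ice: 0.09158×334000 = 30588; meltwater 0→T: 0.09158×4180×T = 382.8 T; water cools: 0.5088×4180×(T − 20.35) = 2126.8(T − 20.35)
2509.6 T = 43280 − 32210 = 11070
T ≈ 4.41 °C — above 0 °C, consistent with complete melting.

T_f ≈ 4.4 °C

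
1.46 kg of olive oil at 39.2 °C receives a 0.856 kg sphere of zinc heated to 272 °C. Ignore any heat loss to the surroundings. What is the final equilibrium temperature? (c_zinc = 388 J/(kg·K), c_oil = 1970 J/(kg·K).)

Energy conservation, ΣQ = 0:
0.856×388×(T − 272) + 1.46×1970×(T − 39.2) = 0
3208.3 T = 203086
T = 203086/3208.3 ≈ 63.30 °C

T_f ≈ 63.3 °C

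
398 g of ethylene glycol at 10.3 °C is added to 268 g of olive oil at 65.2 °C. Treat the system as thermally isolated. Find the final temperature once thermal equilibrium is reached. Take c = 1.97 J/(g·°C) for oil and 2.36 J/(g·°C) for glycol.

T_f is the heat-capacity-weighted average of the initial temperatures:
T_f = (527.96·65.2 + 939.28·10.3) / (527.96 + 939.28)
    = 44098 / 1467.2 ≈ 30.05 °C

T_f ≈ 30.1 °C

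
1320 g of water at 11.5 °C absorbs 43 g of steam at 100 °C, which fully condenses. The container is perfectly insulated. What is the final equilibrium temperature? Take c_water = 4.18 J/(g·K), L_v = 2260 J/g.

T_f ≈ 31.3 °C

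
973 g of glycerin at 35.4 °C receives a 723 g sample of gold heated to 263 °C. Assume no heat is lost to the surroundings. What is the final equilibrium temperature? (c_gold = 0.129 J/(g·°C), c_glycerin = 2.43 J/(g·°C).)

T_f ≈ 44.0 °C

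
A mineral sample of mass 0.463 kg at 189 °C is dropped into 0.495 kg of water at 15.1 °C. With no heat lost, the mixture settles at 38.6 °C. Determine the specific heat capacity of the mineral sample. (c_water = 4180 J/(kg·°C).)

Net heat exchanged in the isolated system is zero:
0.463×c×(38.6 − 189) + 0.495×4180×(38.6 − 15.1) = 0
-69.64 c = -48624
c = -48624/-69.64 ≈ 698.3 J/(kg·°C)

c ≈ 698 J/(kg·°C)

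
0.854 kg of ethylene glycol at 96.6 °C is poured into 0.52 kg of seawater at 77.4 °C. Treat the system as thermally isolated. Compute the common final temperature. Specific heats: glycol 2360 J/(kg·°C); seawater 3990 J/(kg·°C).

Taking heat into each body as positive, Σ m c ΔT = 0:
0.854×2360×(T − 96.6) + 0.52×3990×(T − 77.4) = 0
2015.4(T − 96.6) + 2074.8(T − 77.4) = 0
(2015.4 + 2074.8) T = 2015.4×96.6 + 2074.8×77.4
T ≈ 86.86 °C

T_f ≈ 86.9 °C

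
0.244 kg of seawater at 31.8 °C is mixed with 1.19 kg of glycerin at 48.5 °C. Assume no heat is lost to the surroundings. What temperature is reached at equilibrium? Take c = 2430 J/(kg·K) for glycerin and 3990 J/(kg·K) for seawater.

T_f is the heat-capacity-weighted average of the initial temperatures:
T_f = (2891.7*48.5 + 973.56*31.8) / (2891.7 + 973.56)
    = 171207 / 3865.3 ≈ 44.29 °C

T_f ≈ 44.3 °C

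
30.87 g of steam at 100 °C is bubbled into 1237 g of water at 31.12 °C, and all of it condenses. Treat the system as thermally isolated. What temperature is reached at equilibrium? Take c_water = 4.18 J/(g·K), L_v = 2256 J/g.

Energy balance with sensible and latent terms:
condense steam: −30.87·2256 = −69643
  condensate cools 100→T: 30.87·4.18·(T − 100) = 129.04(T − 100)
  original water: 5170.7(T − 31.12)
5299.7 T = 69643 + 12904 + 160911 = 243457
T ≈ 45.94 °C (< 100 °C, so full condensation is consistent).

T_f ≈ 45.9 °C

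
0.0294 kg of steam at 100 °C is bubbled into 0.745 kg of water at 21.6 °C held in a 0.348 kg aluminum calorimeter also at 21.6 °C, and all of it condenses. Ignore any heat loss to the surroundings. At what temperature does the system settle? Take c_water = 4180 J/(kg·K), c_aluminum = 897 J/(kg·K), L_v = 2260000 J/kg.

Taking heat into each body as positive, Σ m c ΔT = 0:
condense steam: −0.0294·2260000 = −66444; condensate cools 100→T: 0.0294·4180·(T − 100) = 122.89(T − 100); original water: 3114.1(T − 21.6); cup: 312.16(T − 21.6)
3549.1 T = 66444 + 12289 + 74007 = 152740
T ≈ 43.04 °C, under the boiling point, so the assumption holds.

T_f ≈ 43.0 °C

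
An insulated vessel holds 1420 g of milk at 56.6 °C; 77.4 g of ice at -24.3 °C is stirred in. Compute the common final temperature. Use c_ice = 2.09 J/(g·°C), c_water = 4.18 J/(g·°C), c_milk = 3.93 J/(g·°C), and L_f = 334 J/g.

T_f ≈ 48.5 °C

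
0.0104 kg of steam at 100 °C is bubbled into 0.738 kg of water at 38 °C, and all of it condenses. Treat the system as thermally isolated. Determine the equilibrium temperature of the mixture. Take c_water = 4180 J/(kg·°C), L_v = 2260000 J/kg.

T_f ≈ 46.4 °C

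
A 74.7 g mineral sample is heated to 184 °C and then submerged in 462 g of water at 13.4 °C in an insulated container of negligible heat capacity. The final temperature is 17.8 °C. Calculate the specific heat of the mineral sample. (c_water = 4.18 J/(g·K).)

c ≈ 0.684 J/(g·K)

Let T be the final temperature. ΣQ_i = 0:
74.7·c·(17.8 − 184) + 462·4.18·(17.8 − 13.4) = 0
-12415 c = -8497.1
c = -8497.1/-12415 ≈ 0.6844 J/(g·K)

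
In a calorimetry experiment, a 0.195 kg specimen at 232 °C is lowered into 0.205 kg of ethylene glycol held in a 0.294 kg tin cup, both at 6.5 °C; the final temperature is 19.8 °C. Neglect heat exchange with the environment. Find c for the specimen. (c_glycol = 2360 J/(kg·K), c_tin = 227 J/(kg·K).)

c ≈ 177 J/(kg·K)

Conservation of energy gives ΣQ = 0:
0.195·c·(19.8 − 232) + 0.205·2360·(19.8 − 6.5) + 0.294·227·(19.8 − 6.5) = 0
-41.38 c = -7322.2
c = -7322.2/-41.38 ≈ 177 J/(kg·K)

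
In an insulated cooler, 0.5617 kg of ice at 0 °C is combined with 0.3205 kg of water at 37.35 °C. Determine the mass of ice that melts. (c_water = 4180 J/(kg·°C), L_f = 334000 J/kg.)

Cooling the water to 0 °C releases 0.3205·4180·37.35 = 50037 J.
Fully melting the ice requires m_ice L_f = 0.5617·334000 = 187608 J.
Since 50037 < 187608 J, not all the ice melts; equilibrium is at 0 °C.
m_melted·334000 = 50037  ⇒  m_melted ≈ 0.1498 kg.

m_melted ≈ 0.15 kg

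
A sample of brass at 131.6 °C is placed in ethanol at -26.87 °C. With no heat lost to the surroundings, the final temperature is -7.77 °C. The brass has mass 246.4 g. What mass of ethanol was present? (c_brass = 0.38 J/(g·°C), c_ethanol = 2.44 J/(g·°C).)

m ≈ 280 g

Net heat exchanged in the isolated system is zero:
246.4·0.38·(-7.77 − 131.6) + m·2.44·(-7.77 − (-26.87)) = 0
46.6 m = 13049
m = 13049/46.6 ≈ 280 g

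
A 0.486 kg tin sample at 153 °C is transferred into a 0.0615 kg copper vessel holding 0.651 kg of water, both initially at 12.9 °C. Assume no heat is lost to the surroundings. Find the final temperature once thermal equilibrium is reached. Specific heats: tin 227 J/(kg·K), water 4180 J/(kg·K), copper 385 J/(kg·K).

T_f ≈ 18.3 °C

Taking heat into each body as positive, Σ m c ΔT = 0:
0.486·227·(T − 153) + 0.651·4180·(T − 12.9) + 0.0615·385·(T − 12.9) = 0
(110.32 + 2721.2 + 23.68) T = 110.32·153 + 2721.2·12.9 + 23.68·12.9
T = 52288 / 2855.2 = 18.3 °C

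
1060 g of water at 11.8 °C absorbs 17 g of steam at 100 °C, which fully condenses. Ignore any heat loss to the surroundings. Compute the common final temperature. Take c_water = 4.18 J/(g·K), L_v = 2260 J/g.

T_f ≈ 21.7 °C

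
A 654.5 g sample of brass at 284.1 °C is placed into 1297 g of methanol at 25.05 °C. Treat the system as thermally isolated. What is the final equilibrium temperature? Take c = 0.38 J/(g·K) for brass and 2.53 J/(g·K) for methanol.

Heat lost by the brass equals heat gained by the methanol:
654.5*0.38*(284.1 − T) = 1297*2.53*(T − 25.05)
248.71(284.1 − T) = 3281.4(T − 25.05)
3530.1 T = 152858  ⇒  T ≈ 43.30 °C

T_f ≈ 43.3 °C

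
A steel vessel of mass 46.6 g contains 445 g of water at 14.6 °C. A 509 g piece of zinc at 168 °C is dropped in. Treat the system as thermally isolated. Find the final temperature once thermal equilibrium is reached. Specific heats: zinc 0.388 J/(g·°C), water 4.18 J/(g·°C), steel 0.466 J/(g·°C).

T_f ≈ 29.2 °C

Taking heat into each body as positive, Σ m c ΔT = 0:
509*0.388*(T − 168) + 445*4.18*(T − 14.6) + 46.6*0.466*(T − 14.6) = 0
197.49(T − 168) + 1860.1(T − 14.6) + 21.72(T − 14.6) = 0
2079.3 T = 60653
T = 60653/2079.3 ≈ 29.17 °C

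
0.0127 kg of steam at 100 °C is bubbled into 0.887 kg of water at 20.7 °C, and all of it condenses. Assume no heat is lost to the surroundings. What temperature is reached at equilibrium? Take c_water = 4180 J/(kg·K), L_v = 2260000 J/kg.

Energy conservation, ΣQ = 0:
latent heat released on condensation: 0.0127×2260000 = 28702; condensed water 100 °C→T: 53.09(T − 100); water warms: 0.887×4180×(T − 20.7) = 3707.7(T − 20.7)
3760.7 T = 28702 + 5308.6 + 76749 = 110759
T ≈ 29.45 °C (< 100 °C, so full condensation is consistent).

T_f ≈ 29.5 °C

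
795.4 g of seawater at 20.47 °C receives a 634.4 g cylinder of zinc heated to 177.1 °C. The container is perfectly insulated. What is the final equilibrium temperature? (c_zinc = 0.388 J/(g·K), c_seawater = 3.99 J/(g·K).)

T_f ≈ 31.7 °C

T_f = Σ m_i c_i T_i / Σ m_i c_i:
T_f = (246.15·177.1 + 3173.6·20.47) / (246.15 + 3173.6)
    = 108557 / 3419.8 ≈ 31.74 °C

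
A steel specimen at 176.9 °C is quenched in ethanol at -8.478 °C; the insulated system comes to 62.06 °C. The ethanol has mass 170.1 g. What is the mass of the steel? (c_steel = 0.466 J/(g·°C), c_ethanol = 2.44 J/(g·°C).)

m ≈ 547 g

|Q_steel| = |Q_ethanol|:
m×0.466×(176.9 − 62.06) = 170.1×2.44×(62.06 − (-8.478))
53.52 m = 29276  ⇒  m ≈ 547.1 g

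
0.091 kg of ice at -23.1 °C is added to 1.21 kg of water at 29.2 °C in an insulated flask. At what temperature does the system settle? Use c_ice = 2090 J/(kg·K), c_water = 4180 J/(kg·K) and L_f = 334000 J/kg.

T_f ≈ 20.8 °C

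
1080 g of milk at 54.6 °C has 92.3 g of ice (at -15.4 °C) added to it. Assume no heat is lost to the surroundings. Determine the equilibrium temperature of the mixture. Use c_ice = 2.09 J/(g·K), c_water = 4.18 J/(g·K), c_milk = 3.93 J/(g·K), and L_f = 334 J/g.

Energy conservation, ΣQ = 0:
ice -15.4→0 °C: 92.3×2.09×15.4 = 2970.8; fusion: m_ice L_f = 92.3×334 = 30828; meltwater 0→T: 92.3×4.18×T = 385.81 T; milk cools: 1080×3.93×(T − 54.6) = 4244.4(T − 54.6)
4630.2 T = 231744 − 33799 = 197945
T ≈ 42.75 °C — above 0 °C, consistent with complete melting.

T_f ≈ 42.8 °C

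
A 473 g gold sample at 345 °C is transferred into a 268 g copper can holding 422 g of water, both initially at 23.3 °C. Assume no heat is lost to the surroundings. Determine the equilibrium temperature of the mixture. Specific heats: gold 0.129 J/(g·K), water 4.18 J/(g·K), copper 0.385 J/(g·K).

T_f ≈ 33.5 °C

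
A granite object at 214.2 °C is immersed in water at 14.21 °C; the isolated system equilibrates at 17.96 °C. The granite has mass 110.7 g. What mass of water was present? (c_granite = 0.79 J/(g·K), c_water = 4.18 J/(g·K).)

Taking heat into each body as positive, Σ m c ΔT = 0:
110.7×0.79×(17.96 − 214.2) + m×4.18×(17.96 − 14.21) = 0
15.67 m = 17162
m = 17162/15.67 ≈ 1095 g

m ≈ 1090 g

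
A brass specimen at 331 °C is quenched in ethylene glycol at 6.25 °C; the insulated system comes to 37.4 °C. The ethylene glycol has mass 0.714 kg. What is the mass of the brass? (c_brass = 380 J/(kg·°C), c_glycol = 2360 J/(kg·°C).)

m ≈ 0.47 kg

Heat lost by the brass = heat gained by the glycol:
m×380×(331 − 37.4) = 0.714×2360×(37.4 − 6.25)
111568 m = 52489  ⇒  m ≈ 0.4705 kg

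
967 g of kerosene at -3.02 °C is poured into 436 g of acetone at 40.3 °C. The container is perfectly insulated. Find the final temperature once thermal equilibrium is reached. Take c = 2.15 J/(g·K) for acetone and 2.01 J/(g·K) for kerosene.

T_f ≈ 11.1 °C

Setting the total heat transfer to zero:
436*2.15*(T − 40.3) + 967*2.01*(T − (-3.02)) = 0
937.4(T − 40.3) + 1943.7(T − (-3.02)) = 0
(937.4 + 1943.7) T = 937.4*40.3 + 1943.7*(-3.02)
T ≈ 11.07 °C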